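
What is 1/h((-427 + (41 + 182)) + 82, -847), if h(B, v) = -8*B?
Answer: 1/976 ≈ 0.0010246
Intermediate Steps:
1/h((-427 + (41 + 182)) + 82, -847) = 1/(-8*((-427 + (41 + 182)) + 82)) = 1/(-8*((-427 + 223) + 82)) = 1/(-8*(-204 + 82)) = 1/(-8*(-122)) = 1/976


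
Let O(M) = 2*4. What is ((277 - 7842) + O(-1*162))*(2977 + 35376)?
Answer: -289833621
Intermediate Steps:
O(M) = 8
((277 - 7842) + O(-1*162))*(2977 + 35376) = ((277 - 7842) + 8)*(2977 + 35376) = (-7565 + 8)*38353 = -7557*38353 = -289833621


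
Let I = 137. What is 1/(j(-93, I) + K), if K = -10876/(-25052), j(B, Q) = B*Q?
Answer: -6263/79794164 ≈ -7.8489e-5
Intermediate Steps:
K = 2719/6263 (K = -10876*(-1/25052) = 2719/6263 ≈ 0.43414)
1/(j(-93, I) + K) = 1/(-93*137 + 2719/6263) = 1/(-12741 + 2719/6263) = 1/(-79794164/6263) = -6263/79794164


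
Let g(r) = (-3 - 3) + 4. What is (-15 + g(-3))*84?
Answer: -1428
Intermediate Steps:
g(r) = -2 (g(r) = -6 + 4 = -2)
(-15 + g(-3))*84 = (-15 - 2)*84 = -17*84 = -1428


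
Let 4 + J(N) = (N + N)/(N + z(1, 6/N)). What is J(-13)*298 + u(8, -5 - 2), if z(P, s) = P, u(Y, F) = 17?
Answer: -1588/3 ≈ -529.33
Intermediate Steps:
J(N) = -4 + 2*N/(1 + N) (J(N) = -4 + (N + N)/(N + 1) = -4 + (2*N)/(1 + N) = -4 + 2*N/(1 + N))
J(-13)*298 + u(8, -5 - 2) = (2*(-2 - 1*(-13))/(1 - 13))*298 + 17 = (2*(-2 + 13)/(-12))*298 + 17 = (2*(-1/12)*11)*298 + 17 = -11/6*298 + 17 = -1639/3 + 17 = -1588/3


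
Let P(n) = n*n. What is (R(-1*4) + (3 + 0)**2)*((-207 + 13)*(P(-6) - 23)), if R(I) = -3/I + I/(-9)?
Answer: -462787/18 ≈ -25710.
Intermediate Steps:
R(I) = -3/I - I/9 (R(I) = -3/I + I*(-1/9) = -3/I - I/9)
P(n) = n**2
(R(-1*4) + (3 + 0)**2)*((-207 + 13)*(P(-6) - 23)) = ((-3/((-1*4)) - (-1)*4/9) + (3 + 0)**2)*((-207 + 13)*((-6)**2 - 23)) = ((-3/(-4) - 1/9*(-4)) + 3**2)*(-194*(36 - 23)) = ((-3*(-1/4) + 4/9) + 9)*(-194*13) = ((3/4 + 4/9) + 9)*(-2522) = (43/36 + 9)*(-2522) = (367/36)*(-2522) = -462787/18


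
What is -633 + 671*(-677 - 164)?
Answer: -564944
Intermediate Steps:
-633 + 671*(-677 - 164) = -633 + 671*(-841) = -633 - 564311 = -564944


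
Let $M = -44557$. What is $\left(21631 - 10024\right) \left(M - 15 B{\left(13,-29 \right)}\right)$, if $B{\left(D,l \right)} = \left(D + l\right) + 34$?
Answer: $-520306989$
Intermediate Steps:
$B{\left(D,l \right)} = 34 + D + l$
$\left(21631 - 10024\right) \left(M - 15 B{\left(13,-29 \right)}\right) = \left(21631 - 10024\right) \left(-44557 - 15 \left(34 + 13 - 29\right)\right) = 11607 \left(-44557 - 270\right) = 11607 \left(-44827\right) = -520306989$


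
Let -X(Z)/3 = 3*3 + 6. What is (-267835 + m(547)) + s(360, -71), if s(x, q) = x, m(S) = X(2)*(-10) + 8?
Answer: -267017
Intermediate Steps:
X(Z) = -45 (X(Z) = -3*(3*3 + 6) = -3*(9 + 6) = -3*15 = -45)
m(S) = 458 (m(S) = -45*(-10) + 8 = 450 + 8 = 458)
(-267835 + m(547)) + s(360, -71) = (-267835 + 458) + 360 = -267377 + 360 = -267017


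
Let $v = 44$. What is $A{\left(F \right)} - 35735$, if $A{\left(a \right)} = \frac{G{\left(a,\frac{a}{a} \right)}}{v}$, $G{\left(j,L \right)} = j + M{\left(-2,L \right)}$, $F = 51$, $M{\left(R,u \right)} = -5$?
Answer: $- \frac{786147}{22} \approx -35734.0$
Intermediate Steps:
$G{\left(j,L \right)} = -5 + j$ ($G{\left(j,L \right)} = j - 5 = -5 + j$)
$A{\left(a \right)} = - \frac{5}{44} + \frac{a}{44}$ ($A{\left(a \right)} = \frac{-5 + a}{44} = \left(-5 + a\right) \frac{1}{44} = - \frac{5}{44} + \frac{a}{44}$)
$A{\left(F \right)} - 35735 = \left(- \frac{5}{44} + \frac{1}{44} \cdot 51\right) - 35735 = \left(- \frac{5}{44} + \frac{51}{44}\right) - 35735 = \frac{23}{22} - 35735 = - \frac{786147}{22}$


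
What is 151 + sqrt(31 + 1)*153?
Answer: 151 + 612*sqrt(2) ≈ 1016.5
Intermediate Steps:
151 + sqrt(31 + 1)*153 = 151 + sqrt(32)*153 = 151 + (4*sqrt(2))*153 = 151 + 612*sqrt(2)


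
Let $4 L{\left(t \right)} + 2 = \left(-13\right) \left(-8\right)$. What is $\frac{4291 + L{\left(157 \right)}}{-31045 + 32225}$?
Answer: $\frac{8633}{2360} \approx 3.6581$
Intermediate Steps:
$L{\left(t \right)} = \frac{51}{2}$ ($L{\left(t \right)} = - \frac{1}{2} + \frac{\left(-13\right) \left(-8\right)}{4} = - \frac{1}{2} + \frac{1}{4} \cdot 104 = - \frac{1}{2} + 26 = \frac{51}{2}$)
$\frac{4291 + L{\left(157 \right)}}{-31045 + 32225} = \frac{4291 + \frac{51}{2}}{-31045 + 32225} = \frac{8633}{2 \cdot 1180} = \frac{8633}{2} \cdot \frac{1}{1180} = \frac{8633}{2360}$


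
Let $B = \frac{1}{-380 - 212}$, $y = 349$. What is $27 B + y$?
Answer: $\frac{206581}{592} \approx 348.95$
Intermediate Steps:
$B = - \frac{1}{592}$ ($B = \frac{1}{-592} = - \frac{1}{592} \approx -0.0016892$)
$27 B + y = 27 \left(- \frac{1}{592}\right) + 349 = - \frac{27}{592} + 349 = \frac{206581}{592}$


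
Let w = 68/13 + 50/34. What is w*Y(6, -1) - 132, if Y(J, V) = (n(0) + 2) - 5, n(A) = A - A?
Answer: -33615/221 ≈ -152.10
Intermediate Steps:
n(A) = 0
Y(J, V) = -3 (Y(J, V) = (0 + 2) - 5 = 2 - 5 = -3)
w = 1481/221 (w = 68*(1/13) + 50*(1/34) = 68/13 + 25/17 = 1481/221 ≈ 6.7014)
w*Y(6, -1) - 132 = (1481/221)*(-3) - 132 = -4443/221 - 132 = -33615/221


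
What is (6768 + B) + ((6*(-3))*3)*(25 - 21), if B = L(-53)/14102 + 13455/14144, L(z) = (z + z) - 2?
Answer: 50270828409/7671488 ≈ 6552.9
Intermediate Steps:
L(z) = -2 + 2*z (L(z) = 2*z - 2 = -2 + 2*z)
B = 7239033/7671488 (B = (-2 + 2*(-53))/14102 + 13455/14144 = (-2 - 106)*(1/14102) + 13455*(1/14144) = -108*1/14102 + 1035/1088 = -54/7051 + 1035/1088 = 7239033/7671488 ≈ 0.94363)
(6768 + B) + ((6*(-3))*3)*(25 - 21) = (6768 + 7239033/7671488) + ((6*(-3))*3)*(25 - 21) = 51927869817/7671488 - 18*3*4 = 51927869817/7671488 - 54*4 = 51927869817/7671488 - 216 = 50270828409/7671488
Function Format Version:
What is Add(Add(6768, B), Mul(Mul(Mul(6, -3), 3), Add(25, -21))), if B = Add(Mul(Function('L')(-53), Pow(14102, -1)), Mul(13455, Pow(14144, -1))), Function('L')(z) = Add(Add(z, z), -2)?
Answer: Rational(50270828409, 7671488) ≈ 6552.9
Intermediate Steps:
Function('L')(z) = Add(-2, Mul(2, z)) (Function('L')(z) = Add(Mul(2, z), -2) = Add(-2, Mul(2, z)))
B = Rational(7239033, 7671488) (B = Add(Mul(Add(-2, Mul(2, -53)), Pow(14102, -1)), Mul(13455, Pow(14144, -1))) = Add(Mul(Add(-2, -106), Rational(1, 14102)), Mul(13455, Rational(1, 14144))) = Add(Mul(-108, Rational(1, 14102)), Rational(1035, 1088)) = Add(Rational(-54, 7051), Rational(1035, 1088)) = Rational(7239033, 7671488) ≈ 0.94363)
Add(Add(6768, B), Mul(Mul(Mul(6, -3), 3), Add(25, -21))) = Add(Add(6768, Rational(7239033, 7671488)), Mul(Mul(Mul(6, -3), 3), Add(25, -21))) = Add(Rational(51927869817, 7671488), Mul(Mul(-18, 3), 4)) = Add(Rational(51927869817, 7671488), Mul(-54, 4)) = Add(Rational(51927869817, 7671488), -216) = Rational(50270828409, 7671488)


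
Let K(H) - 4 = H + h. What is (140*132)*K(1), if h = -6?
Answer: -18480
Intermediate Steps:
K(H) = -2 + H (K(H) = 4 + (H - 6) = 4 + (-6 + H) = -2 + H)
(140*132)*K(1) = (140*132)*(-2 + 1) = 18480*(-1) = -18480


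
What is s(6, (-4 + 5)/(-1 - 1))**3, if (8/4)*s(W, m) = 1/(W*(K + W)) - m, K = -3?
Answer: 125/5832 ≈ 0.021433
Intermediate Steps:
s(W, m) = -m/2 + 1/(2*W*(-3 + W)) (s(W, m) = (1/(W*(-3 + W)) - m)/2 = (-m + 1/(W*(-3 + W)))/2 = -m/2 + 1/(2*W*(-3 + W)))
s(6, (-4 + 5)/(-1 - 1))**3 = ((1/2)*(1 - 1*(-4 + 5)/(-1 - 1)*6**2 + 3*6*((-4 + 5)/(-1 - 1)))/(6*(-3 + 6)))**3 = ((1/2)*(1/6)*(1 - 1*1/(-2)*36 + 3*6*(1/(-2)))/3)**3 = ((1/2)*(1/6)*(1/3)*(1 - 1*1*(-1/2)*36 + 3*6*(1*(-1/2))))**3 = ((1/2)*(1/6)*(1/3)*(1 - 1*(-1/2)*36 + 3*6*(-1/2)))**3 = ((1/2)*(1/6)*(1/3)*(1 + 18 - 9))**3 = ((1/2)*(1/6)*(1/3)*10)**3 = (5/18)**3 = 125/5832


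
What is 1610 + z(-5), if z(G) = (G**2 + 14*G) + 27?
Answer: 1592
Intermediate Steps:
z(G) = 27 + G**2 + 14*G
1610 + z(-5) = 1610 + (27 + (-5)**2 + 14*(-5)) = 1610 + (27 + 25 - 70) = 1610 - 18 = 1592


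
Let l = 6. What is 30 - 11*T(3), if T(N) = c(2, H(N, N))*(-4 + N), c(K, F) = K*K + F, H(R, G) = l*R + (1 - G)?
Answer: 250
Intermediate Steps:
H(R, G) = 1 - G + 6*R (H(R, G) = 6*R + (1 - G) = 1 - G + 6*R)
c(K, F) = F + K**2 (c(K, F) = K**2 + F = F + K**2)
T(N) = (-4 + N)*(5 + 5*N) (T(N) = ((1 - N + 6*N) + 2**2)*(-4 + N) = ((1 + 5*N) + 4)*(-4 + N) = (5 + 5*N)*(-4 + N) = (-4 + N)*(5 + 5*N))
30 - 11*T(3) = 30 - 55*(1 + 3)*(-4 + 3) = 30 - 55*4*(-1) = 30 - 11*(-20) = 30 + 220 = 250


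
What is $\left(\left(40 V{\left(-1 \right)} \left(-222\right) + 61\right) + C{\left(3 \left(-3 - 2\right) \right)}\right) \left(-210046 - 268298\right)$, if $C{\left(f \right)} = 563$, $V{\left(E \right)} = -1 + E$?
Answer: $-8793876096$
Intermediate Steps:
$\left(\left(40 V{\left(-1 \right)} \left(-222\right) + 61\right) + C{\left(3 \left(-3 - 2\right) \right)}\right) \left(-210046 - 268298\right) = \left(\left(40 \left(-1 - 1\right) \left(-222\right) + 61\right) + 563\right) \left(-210046 - 268298\right) = \left(\left(40 \left(-2\right) \left(-222\right) + 61\right) + 563\right) \left(-478344\right) = \left(\left(\left(-80\right) \left(-222\right) + 61\right) + 563\right) \left(-478344\right) = \left(\left(17760 + 61\right) + 563\right) \left(-478344\right) = \left(17821 + 563\right) \left(-478344\right) = 18384 \left(-478344\right) = -8793876096$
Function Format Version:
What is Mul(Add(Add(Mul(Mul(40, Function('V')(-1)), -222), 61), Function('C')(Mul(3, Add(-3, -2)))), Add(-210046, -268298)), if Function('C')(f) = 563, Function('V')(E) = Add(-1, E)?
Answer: -8793876096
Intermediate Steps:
Mul(Add(Add(Mul(Mul(40, Function('V')(-1)), -222), 61), Function('C')(Mul(3, Add(-3, -2)))), Add(-210046, -268298)) = Mul(Add(Add(Mul(Mul(40, Add(-1, -1)), -222), 61), 563), Add(-210046, -268298)) = Mul(Add(Add(Mul(Mul(40, -2), -222), 61), 563), -478344) = Mul(Add(Add(Mul(-80, -222), 61), 563), -478344) = Mul(Add(Add(17760, 61), 563), -478344) = Mul(Add(17821, 563), -478344) = Mul(18384, -478344) = -8793876096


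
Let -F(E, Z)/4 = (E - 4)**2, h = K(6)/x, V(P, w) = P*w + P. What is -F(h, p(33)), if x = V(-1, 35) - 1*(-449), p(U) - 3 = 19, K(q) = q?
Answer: 10837264/170569 ≈ 63.536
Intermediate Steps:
V(P, w) = P + P*w
p(U) = 22 (p(U) = 3 + 19 = 22)
x = 413 (x = -(1 + 35) - 1*(-449) = -1*36 + 449 = -36 + 449 = 413)
h = 6/413 ≈ 0.014528
F(E, Z) = -4*(-4 + E)**2 (F(E, Z) = -4*(E - 4)**2 = -4*(-4 + E)**2)
-F(h, p(33)) = -(-4)*(-4 + 6/413)**2 = -(-4)*(-1646/413)**2 = -(-4)*2709316/170569 = -1*(-10837264/170569) = 10837264/170569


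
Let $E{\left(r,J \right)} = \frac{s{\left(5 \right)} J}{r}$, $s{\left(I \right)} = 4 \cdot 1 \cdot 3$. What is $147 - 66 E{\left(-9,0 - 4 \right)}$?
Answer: $-205$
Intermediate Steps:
$s{\left(I \right)} = 12$ ($s{\left(I \right)} = 4 \cdot 3 = 12$)
$E{\left(r,J \right)} = \frac{12 J}{r}$
$147 - 66 E{\left(-9,0 - 4 \right)} = 147 - 66 \frac{12 \left(0 - 4\right)}{-9} = 147 - 66 \cdot 12 \left(-4\right) \left(- \frac{1}{9}\right) = 147 - 352 = -205$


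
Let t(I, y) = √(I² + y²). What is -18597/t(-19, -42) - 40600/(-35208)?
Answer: 5075/4401 - 18597*√85/425 ≈ -402.27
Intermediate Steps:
-18597/t(-19, -42) - 40600/(-35208) = -18597/√((-19)² + (-42)²) - 40600/(-35208) = -18597/√(361 + 1764) - 40600*(-1/35208) = -18597*√85/425 + 5075/4401 = 5075/4401 - 18597*√85/425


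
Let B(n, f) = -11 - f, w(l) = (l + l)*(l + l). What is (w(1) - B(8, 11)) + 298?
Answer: 324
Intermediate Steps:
w(l) = 4*l² (w(l) = (2*l)*(2*l) = 4*l²)
(w(1) - B(8, 11)) + 298 = (4*1² - (-11 - 1*11)) + 298 = (4*1 - (-11 - 11)) + 298 = (4 - 1*(-22)) + 298 = (4 + 22) + 298 = 26 + 298 = 324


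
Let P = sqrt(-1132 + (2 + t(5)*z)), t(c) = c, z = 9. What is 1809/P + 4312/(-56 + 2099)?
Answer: 4312/2043 - 1809*I*sqrt(1085)/1085 ≈ 2.1106 - 54.919*I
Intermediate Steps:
P = I*sqrt(1085) (P = sqrt(-1132 + (2 + 5*9)) = sqrt(-1132 + (2 + 45)) = sqrt(-1132 + 47) = sqrt(-1085) = I*sqrt(1085) ≈ 32.939*I)
1809/P + 4312/(-56 + 2099) = 1809/((I*sqrt(1085))) + 4312/(-56 + 2099) = 1809*(-I*sqrt(1085)/1085) + 4312/2043 = -1809*I*sqrt(1085)/1085 + 4312*(1/2043) = -1809*I*sqrt(1085)/1085 + 4312/2043 = 4312/2043 - 1809*I*sqrt(1085)/1085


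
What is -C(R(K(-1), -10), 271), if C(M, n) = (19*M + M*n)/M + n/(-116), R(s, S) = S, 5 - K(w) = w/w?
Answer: -33369/116 ≈ -287.66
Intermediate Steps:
K(w) = 4 (K(w) = 5 - w/w = 5 - 1*1 = 5 - 1 = 4)
C(M, n) = -n/116 + (19*M + M*n)/M (C(M, n) = (19*M + M*n)/M + n*(-1/116) = (19*M + M*n)/M - n/116 = -n/116 + (19*M + M*n)/M)
-C(R(K(-1), -10), 271) = -(19 + (115/116)*271) = -(19 + 31165/116) = -1*33369/116 = -33369/116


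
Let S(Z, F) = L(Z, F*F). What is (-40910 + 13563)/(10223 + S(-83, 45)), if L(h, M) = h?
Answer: -27347/10140 ≈ -2.6969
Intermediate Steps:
S(Z, F) = Z
(-40910 + 13563)/(10223 + S(-83, 45)) = (-40910 + 13563)/(10223 - 83) = -27347/10140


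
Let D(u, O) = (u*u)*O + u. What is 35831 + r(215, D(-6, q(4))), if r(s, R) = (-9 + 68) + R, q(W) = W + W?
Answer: 36172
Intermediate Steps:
q(W) = 2*W
D(u, O) = u + O*u² (D(u, O) = u²*O + u = O*u² + u = u + O*u²)
r(s, R) = 59 + R
35831 + r(215, D(-6, q(4))) = 35831 + (59 - 6*(1 + (2*4)*(-6))) = 35831 + (59 - 6*(1 + 8*(-6))) = 35831 + (59 - 6*(1 - 48)) = 35831 + (59 - 6*(-47)) = 35831 + (59 + 282) = 35831 + 341 = 36172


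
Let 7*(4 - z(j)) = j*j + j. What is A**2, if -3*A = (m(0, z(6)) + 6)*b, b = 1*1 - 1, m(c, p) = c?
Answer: 0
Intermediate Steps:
z(j) = 4 - j/7 - j**2/7 (z(j) = 4 - (j*j + j)/7 = 4 - (j**2 + j)/7 = 4 - (j + j**2)/7 = 4 + (-j/7 - j**2/7) = 4 - j/7 - j**2/7)
b = 0 (b = 1 - 1 = 0)
A = 0 (A = -(0 + 6)*0/3 = -2*0 = -1/3*0 = 0)
A**2 = 0**2 = 0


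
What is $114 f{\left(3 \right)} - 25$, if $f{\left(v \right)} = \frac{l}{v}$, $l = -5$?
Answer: $-215$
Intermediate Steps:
$f{\left(v \right)} = - \frac{5}{v}$
$114 f{\left(3 \right)} - 25 = 114 \left(- \frac{5}{3}\right) - 25 = -190 - 25 = -215$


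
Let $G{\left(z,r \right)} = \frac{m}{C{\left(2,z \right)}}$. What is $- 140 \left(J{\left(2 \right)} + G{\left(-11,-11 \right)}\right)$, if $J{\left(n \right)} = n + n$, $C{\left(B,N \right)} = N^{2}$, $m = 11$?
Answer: $- \frac{6300}{11} \approx -572.73$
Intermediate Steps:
$G{\left(z,r \right)} = \frac{11}{z^{2}}$
$J{\left(n \right)} = 2 n$
$- 140 \left(J{\left(2 \right)} + G{\left(-11,-11 \right)}\right) = - 140 \left(2 \cdot 2 + \frac{11}{121}\right) = - 140 \left(4 + 11 \cdot \frac{1}{121}\right) = - 140 \left(4 + \frac{1}{11}\right) = \left(-140\right) \frac{45}{11} = - \frac{6300}{11}$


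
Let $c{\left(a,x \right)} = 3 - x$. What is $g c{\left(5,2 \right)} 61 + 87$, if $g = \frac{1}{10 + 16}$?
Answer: $\frac{2323}{26} \approx 89.346$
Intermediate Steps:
$g = \frac{1}{26} \approx 0.038462$
$g c{\left(5,2 \right)} 61 + 87 = \frac{3 - 2}{26} \cdot 61 + 87 = \frac{1}{26} \cdot 1 \cdot 61 + 87 = \frac{1}{26} \cdot 61 + 87 = \frac{61}{26} + 87 = \frac{2323}{26}$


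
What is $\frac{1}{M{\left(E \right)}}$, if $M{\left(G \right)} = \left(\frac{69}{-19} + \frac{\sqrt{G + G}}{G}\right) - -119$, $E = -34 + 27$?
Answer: $\frac{145768}{16817385} + \frac{361 i \sqrt{14}}{33634770} \approx 0.0086677 + 4.0159 \cdot 10^{-5} i$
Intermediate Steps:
$E = -7$
$M{\left(G \right)} = \frac{2192}{19} + \frac{\sqrt{2}}{\sqrt{G}}$ ($M{\left(G \right)} = \left(69 \left(- \frac{1}{19}\right) + \frac{\sqrt{2 G}}{G}\right) + 119 = \left(- \frac{69}{19} + \frac{\sqrt{2} \sqrt{G}}{G}\right) + 119 = \left(- \frac{69}{19} + \frac{\sqrt{2}}{\sqrt{G}}\right) + 119 = \frac{2192}{19} + \frac{\sqrt{2}}{\sqrt{G}}$)
$\frac{1}{M{\left(E \right)}} = \frac{1}{\frac{2192}{19} + \frac{\sqrt{2}}{i \sqrt{7}}} = \frac{1}{\frac{2192}{19} + \sqrt{2} \left(- \frac{i \sqrt{7}}{7}\right)} = \frac{1}{\frac{2192}{19} - \frac{i \sqrt{14}}{7}}$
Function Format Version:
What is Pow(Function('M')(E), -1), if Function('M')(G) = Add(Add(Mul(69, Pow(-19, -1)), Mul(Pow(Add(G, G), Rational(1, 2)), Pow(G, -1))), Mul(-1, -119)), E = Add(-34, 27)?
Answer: Add(Rational(145768, 16817385), Mul(Rational(361, 33634770), I, Pow(14, Rational(1, 2)))) ≈ Add(0.0086677, Mul(4.0159e-5, I))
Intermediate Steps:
E = -7
Function('M')(G) = Add(Rational(2192, 19), Mul(Pow(2, Rational(1, 2)), Pow(G, Rational(-1, 2)))) (Function('M')(G) = Add(Add(Mul(69, Rational(-1, 19)), Mul(Pow(Mul(2, G), Rational(1, 2)), Pow(G, -1))), 119) = Add(Add(Rational(-69, 19), Mul(Mul(Pow(2, Rational(1, 2)), Pow(G, Rational(1, 2))), Pow(G, -1))), 119) = Add(Add(Rational(-69, 19), Mul(Pow(2, Rational(1, 2)), Pow(G, Rational(-1, 2)))), 119) = Add(Rational(2192, 19), Mul(Pow(2, Rational(1, 2)), Pow(G, Rational(-1, 2)))))
Pow(Function('M')(E), -1) = Pow(Add(Rational(2192, 19), Mul(Pow(2, Rational(1, 2)), Pow(-7, Rational(-1, 2)))), -1) = Pow(Add(Rational(2192, 19), Mul(Pow(2, Rational(1, 2)), Mul(Rational(-1, 7), I, Pow(7, Rational(1, 2))))), -1) = Pow(Add(Rational(2192, 19), Mul(Rational(-1, 7), I, Pow(14, Rational(1, 2)))), -1)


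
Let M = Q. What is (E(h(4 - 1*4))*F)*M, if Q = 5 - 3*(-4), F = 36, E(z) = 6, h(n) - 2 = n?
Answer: 3672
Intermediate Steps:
h(n) = 2 + n
Q = 17 (Q = 5 + 12 = 17)
M = 17
(E(h(4 - 1*4))*F)*M = (6*36)*17 = 216*17 = 3672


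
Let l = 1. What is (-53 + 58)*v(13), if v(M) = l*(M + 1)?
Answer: 70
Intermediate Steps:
v(M) = 1 + M (v(M) = 1*(M + 1) = 1*(1 + M) = 1 + M)
(-53 + 58)*v(13) = (-53 + 58)*(1 + 13) = 5*14 = 70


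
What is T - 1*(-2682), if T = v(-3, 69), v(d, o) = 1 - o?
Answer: 2614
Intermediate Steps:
T = -68 (T = 1 - 1*69 = 1 - 69 = -68)
T - 1*(-2682) = -68 - 1*(-2682) = -68 + 2682 = 2614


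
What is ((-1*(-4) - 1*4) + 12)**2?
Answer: 144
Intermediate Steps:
((-1*(-4) - 1*4) + 12)**2 = ((4 - 4) + 12)**2 = (0 + 12)**2 = 12**2 = 144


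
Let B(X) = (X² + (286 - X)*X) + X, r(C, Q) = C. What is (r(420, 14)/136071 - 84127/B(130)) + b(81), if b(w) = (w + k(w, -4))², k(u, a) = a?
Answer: 771512026807/130174590 ≈ 5926.8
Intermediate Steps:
B(X) = X + X² + X*(286 - X) (B(X) = (X² + X*(286 - X)) + X = X + X² + X*(286 - X))
b(w) = (-4 + w)² (b(w) = (w - 4)² = (-4 + w)²)
(r(420, 14)/136071 - 84127/B(130)) + b(81) = (420/136071 - 84127/(287*130)) + (-4 + 81)² = (420*(1/136071) - 84127/37310) + 77² = (140/45357 - 84127*1/37310) + 5929 = (140/45357 - 84127/37310) + 5929 = -293117303/130174590 + 5929 = 771512026807/130174590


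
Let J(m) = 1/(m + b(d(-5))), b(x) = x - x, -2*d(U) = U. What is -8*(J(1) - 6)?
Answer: 40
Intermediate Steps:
d(U) = -U/2
b(x) = 0
J(m) = 1/m (J(m) = 1/(m + 0) = 1/m)
-8*(J(1) - 6) = -8*(1/1 - 6) = -8*(1 - 6) = -8*(-5) = 40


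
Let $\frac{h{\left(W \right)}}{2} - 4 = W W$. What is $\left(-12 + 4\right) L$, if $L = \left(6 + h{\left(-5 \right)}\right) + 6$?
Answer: $-560$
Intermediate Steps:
$h{\left(W \right)} = 8 + 2 W^{2}$ ($h{\left(W \right)} = 8 + 2 W W = 8 + 2 W^{2}$)
$L = 70$ ($L = \left(6 + \left(8 + 2 \left(-5\right)^{2}\right)\right) + 6 = \left(6 + \left(8 + 2 \cdot 25\right)\right) + 6 = \left(6 + \left(8 + 50\right)\right) + 6 = \left(6 + 58\right) + 6 = 64 + 6 = 70$)
$\left(-12 + 4\right) L = \left(-12 + 4\right) 70 = \left(-8\right) 70 = -560$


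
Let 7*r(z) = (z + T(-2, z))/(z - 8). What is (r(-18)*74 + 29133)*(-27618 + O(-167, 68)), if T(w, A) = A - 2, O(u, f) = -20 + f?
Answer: -73129673130/91 ≈ -8.0362e+8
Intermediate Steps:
T(w, A) = -2 + A
r(z) = (-2 + 2*z)/(7*(-8 + z)) (r(z) = ((z + (-2 + z))/(z - 8))/7 = ((-2 + 2*z)/(-8 + z))/7 = (-2 + 2*z)/(7*(-8 + z)))
(r(-18)*74 + 29133)*(-27618 + O(-167, 68)) = ((2*(-1 - 18)/(7*(-8 - 18)))*74 + 29133)*(-27618 + (-20 + 68)) = (((2/7)*(-19)/(-26))*74 + 29133)*(-27618 + 48) = (((2/7)*(-1/26)*(-19))*74 + 29133)*(-27570) = ((19/91)*74 + 29133)*(-27570) = (1406/91 + 29133)*(-27570) = (2652509/91)*(-27570) = -73129673130/91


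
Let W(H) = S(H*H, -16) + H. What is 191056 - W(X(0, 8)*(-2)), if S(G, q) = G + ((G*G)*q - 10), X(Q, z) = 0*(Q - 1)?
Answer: 191066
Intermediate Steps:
X(Q, z) = 0 (X(Q, z) = 0*(-1 + Q) = 0)
S(G, q) = -10 + G + q*G² (S(G, q) = G + (G²*q - 10) = G + (q*G² - 10) = G + (-10 + q*G²) = -10 + G + q*G²)
W(H) = -10 + H + H² - 16*H⁴ (W(H) = (-10 + H*H - 16*H⁴) + H = (-10 + H² - 16*H⁴) + H = -10 + H + H² - 16*H⁴)
191056 - W(X(0, 8)*(-2)) = 191056 - (-10 + 0*(-2) + (0*(-2))² - 16*(0*(-2))⁴) = 191056 - (-10 + 0 + 0² - 16*0⁴) = 191056 - (-10 + 0 + 0 - 16*0) = 191056 - (-10 + 0 + 0 + 0) = 191056 - 1*(-10) = 191056 + 10 = 191066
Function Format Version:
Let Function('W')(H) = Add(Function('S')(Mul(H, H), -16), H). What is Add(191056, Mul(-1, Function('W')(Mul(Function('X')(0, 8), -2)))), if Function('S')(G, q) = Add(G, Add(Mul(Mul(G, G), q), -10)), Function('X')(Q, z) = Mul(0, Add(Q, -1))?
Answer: 191066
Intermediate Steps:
Function('X')(Q, z) = 0 (Function('X')(Q, z) = Mul(0, Add(-1, Q)) = 0)
Function('S')(G, q) = Add(-10, G, Mul(q, Pow(G, 2))) (Function('S')(G, q) = Add(G, Add(Mul(Pow(G, 2), q), -10)) = Add(G, Add(Mul(q, Pow(G, 2)), -10)) = Add(G, Add(-10, Mul(q, Pow(G, 2)))) = Add(-10, G, Mul(q, Pow(G, 2))))
Function('W')(H) = Add(-10, H, Pow(H, 2), Mul(-16, Pow(H, 4))) (Function('W')(H) = Add(Add(-10, Mul(H, H), Mul(-16, Pow(Mul(H, H), 2))), H) = Add(Add(-10, Pow(H, 2), Mul(-16, Pow(Pow(H, 2), 2))), H) = Add(Add(-10, Pow(H, 2), Mul(-16, Pow(H, 4))), H) = Add(-10, H, Pow(H, 2), Mul(-16, Pow(H, 4))))
Add(191056, Mul(-1, Function('W')(Mul(Function('X')(0, 8), -2)))) = Add(191056, Mul(-1, Add(-10, Mul(0, -2), Pow(Mul(0, -2), 2), Mul(-16, Pow(Mul(0, -2), 4))))) = Add(191056, Mul(-1, Add(-10, 0, Pow(0, 2), Mul(-16, Pow(0, 4))))) = Add(191056, Mul(-1, Add(-10, 0, 0, Mul(-16, 0)))) = Add(191056, Mul(-1, Add(-10, 0, 0, 0))) = Add(191056, Mul(-1, -10)) = Add(191056, 10) = 191066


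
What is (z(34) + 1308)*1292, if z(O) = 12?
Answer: 1705440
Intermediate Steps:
(z(34) + 1308)*1292 = (12 + 1308)*1292 = 1320*1292 = 1705440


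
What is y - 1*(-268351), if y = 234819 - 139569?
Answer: 363601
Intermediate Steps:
y = 95250
y - 1*(-268351) = 95250 - 1*(-268351) = 95250 + 268351 = 363601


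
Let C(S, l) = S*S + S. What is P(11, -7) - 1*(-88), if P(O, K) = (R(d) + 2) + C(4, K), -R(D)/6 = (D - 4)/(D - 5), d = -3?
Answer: 419/4 ≈ 104.75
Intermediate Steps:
C(S, l) = S + S² (C(S, l) = S² + S = S + S²)
R(D) = -6*(-4 + D)/(-5 + D) (R(D) = -6*(D - 4)/(D - 5) = -6*(-4 + D)/(-5 + D))
P(O, K) = 67/4 (P(O, K) = (6*(4 - 1*(-3))/(-5 - 3) + 2) + 4*(1 + 4) = (6*(4 + 3)/(-8) + 2) + 4*5 = (6*(-⅛)*7 + 2) + 20 = (-21/4 + 2) + 20 = -13/4 + 20 = 67/4)
P(11, -7) - 1*(-88) = 67/4 - 1*(-88) = 67/4 + 88 = 419/4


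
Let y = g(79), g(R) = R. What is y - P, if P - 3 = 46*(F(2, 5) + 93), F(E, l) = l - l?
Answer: -4202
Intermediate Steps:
F(E, l) = 0
y = 79
P = 4281 (P = 3 + 46*(0 + 93) = 3 + 46*93 = 3 + 4278 = 4281)
y - P = 79 - 1*4281 = 79 - 4281 = -4202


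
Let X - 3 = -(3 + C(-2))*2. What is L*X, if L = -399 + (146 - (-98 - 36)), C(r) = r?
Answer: -119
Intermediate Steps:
L = -119 (L = -399 + (146 - 1*(-134)) = -399 + (146 + 134) = -399 + 280 = -119)
X = 1 (X = 3 - (3 - 2)*2 = 3 - 2 = 1)
L*X = -119*1 = -119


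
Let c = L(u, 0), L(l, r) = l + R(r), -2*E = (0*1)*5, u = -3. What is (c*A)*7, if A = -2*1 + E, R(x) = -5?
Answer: 112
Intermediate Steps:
E = 0 (E = -0*1*5/2 = -0*5 = -½*0 = 0)
L(l, r) = -5 + l (L(l, r) = l - 5 = -5 + l)
c = -8 (c = -5 - 3 = -8)
A = -2 (A = -2*1 + 0 = -2 + 0 = -2)
(c*A)*7 = -8*(-2)*7 = 16*7 = 112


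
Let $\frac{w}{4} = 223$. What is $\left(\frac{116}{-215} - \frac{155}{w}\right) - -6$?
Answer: $\frac{1013883}{191780} \approx 5.2867$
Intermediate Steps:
$w = 892$ ($w = 4 \cdot 223 = 892$)
$\left(\frac{116}{-215} - \frac{155}{w}\right) - -6 = \left(\frac{116}{-215} - \frac{155}{892}\right) - -6 = \left(116 \left(- \frac{1}{215}\right) - \frac{155}{892}\right) + 6 = \left(- \frac{116}{215} - \frac{155}{892}\right) + 6 = - \frac{136797}{191780} + 6 = \frac{1013883}{191780}$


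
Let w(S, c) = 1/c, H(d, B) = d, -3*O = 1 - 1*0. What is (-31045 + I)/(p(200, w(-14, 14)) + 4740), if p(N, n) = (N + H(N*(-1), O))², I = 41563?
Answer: 1753/790 ≈ 2.2190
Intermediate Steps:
O = -⅓ (O = -(1 - 1*0)/3 = -(1 + 0)/3 = -⅓*1 = -⅓ ≈ -0.33333)
p(N, n) = 0 (p(N, n) = (N + N*(-1))² = (N - N)² = 0² = 0)
(-31045 + I)/(p(200, w(-14, 14)) + 4740) = (-31045 + 41563)/(0 + 4740) = 10518/4740 = 10518*(1/4740) = 1753/790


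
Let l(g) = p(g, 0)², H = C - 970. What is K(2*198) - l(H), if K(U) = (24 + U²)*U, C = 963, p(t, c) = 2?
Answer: 62108636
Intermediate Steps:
H = -7 (H = 963 - 970 = -7)
l(g) = 4 (l(g) = 2² = 4)
K(U) = U*(24 + U²)
K(2*198) - l(H) = (2*198)*(24 + (2*198)²) - 1*4 = 396*(24 + 396²) - 4 = 396*(24 + 156816) - 4 = 396*156840 - 4 = 62108640 - 4 = 62108636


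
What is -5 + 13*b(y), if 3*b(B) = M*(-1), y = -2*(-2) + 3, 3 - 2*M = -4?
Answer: -121/6 ≈ -20.167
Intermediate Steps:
M = 7/2 (M = 3/2 - 1/2*(-4) = 3/2 + 2 = 7/2 ≈ 3.5000)
y = 7 (y = 4 + 3 = 7)
b(B) = -7/6 (b(B) = ((7/2)*(-1))/3 = (1/3)*(-7/2) = -7/6)
-5 + 13*b(y) = -5 + 13*(-7/6) = -5 - 91/6 = -121/6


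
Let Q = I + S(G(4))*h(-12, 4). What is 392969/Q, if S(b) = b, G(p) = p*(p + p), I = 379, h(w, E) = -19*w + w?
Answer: 392969/7291 ≈ 53.898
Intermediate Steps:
h(w, E) = -18*w
G(p) = 2*p**2 (G(p) = p*(2*p) = 2*p**2)
Q = 7291 (Q = 379 + (2*4**2)*(-18*(-12)) = 379 + (2*16)*216 = 379 + 32*216 = 379 + 6912 = 7291)
392969/Q = 392969/7291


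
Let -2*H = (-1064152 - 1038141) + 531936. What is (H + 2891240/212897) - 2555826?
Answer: -753925299135/425794 ≈ -1.7706e+6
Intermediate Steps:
H = 1570357/2 (H = -((-1064152 - 1038141) + 531936)/2 = -(-2102293 + 531936)/2 = -1/2*(-1570357) = 1570357/2 ≈ 7.8518e+5)
(H + 2891240/212897) - 2555826 = (1570357/2 + 2891240/212897) - 2555826 = 334330076709/425794 - 2555826 = -753925299135/425794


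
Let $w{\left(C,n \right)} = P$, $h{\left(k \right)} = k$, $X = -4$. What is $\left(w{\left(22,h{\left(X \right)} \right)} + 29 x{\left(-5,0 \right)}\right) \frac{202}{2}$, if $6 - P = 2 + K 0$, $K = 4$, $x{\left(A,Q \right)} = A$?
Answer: $-14241$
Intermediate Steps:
$P = 4$ ($P = 6 - \left(2 + 4 \cdot 0\right) = 6 - \left(2 + 0\right) = 6 - 2 = 4$)
$w{\left(C,n \right)} = 4$
$\left(w{\left(22,h{\left(X \right)} \right)} + 29 x{\left(-5,0 \right)}\right) \frac{202}{2} = \left(4 + 29 \left(-5\right)\right) \frac{202}{2} = \left(4 - 145\right) 202 \cdot \frac{1}{2} = \left(-141\right) 101 = -14241$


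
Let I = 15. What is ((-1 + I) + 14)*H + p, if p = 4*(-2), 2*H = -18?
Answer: -260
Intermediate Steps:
H = -9 (H = (½)*(-18) = -9)
p = -8
((-1 + I) + 14)*H + p = ((-1 + 15) + 14)*(-9) - 8 = (14 + 14)*(-9) - 8 = 28*(-9) - 8 = -252 - 8 = -260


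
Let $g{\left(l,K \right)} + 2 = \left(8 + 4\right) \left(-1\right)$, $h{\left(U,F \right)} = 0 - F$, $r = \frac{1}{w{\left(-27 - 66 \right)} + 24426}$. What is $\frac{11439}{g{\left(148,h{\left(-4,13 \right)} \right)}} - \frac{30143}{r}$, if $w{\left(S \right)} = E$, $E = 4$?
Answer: $- \frac{10309520299}{14} \approx -7.3639 \cdot 10^{8}$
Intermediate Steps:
$w{\left(S \right)} = 4$
$r = \frac{1}{24430}$ ($r = \frac{1}{4 + 24426} = \frac{1}{24430} \approx 4.0933 \cdot 10^{-5}$)
$h{\left(U,F \right)} = - F$
$g{\left(l,K \right)} = -14$ ($g{\left(l,K \right)} = -2 + \left(8 + 4\right) \left(-1\right) = -2 + 12 \left(-1\right) = -2 - 12 = -14$)
$\frac{11439}{g{\left(148,h{\left(-4,13 \right)} \right)}} - \frac{30143}{r} = \frac{11439}{-14} - 30143 \frac{1}{\frac{1}{24430}} = 11439 \left(- \frac{1}{14}\right) - 736393490 = - \frac{11439}{14} - 736393490 = - \frac{10309520299}{14}$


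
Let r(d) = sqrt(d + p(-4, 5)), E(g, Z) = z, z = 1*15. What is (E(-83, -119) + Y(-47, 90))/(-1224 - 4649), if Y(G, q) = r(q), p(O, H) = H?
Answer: -15/5873 - sqrt(95)/5873 ≈ -0.0042137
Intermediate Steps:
z = 15
E(g, Z) = 15
r(d) = sqrt(5 + d) (r(d) = sqrt(d + 5) = sqrt(5 + d))
Y(G, q) = sqrt(5 + q)
(E(-83, -119) + Y(-47, 90))/(-1224 - 4649) = (15 + sqrt(5 + 90))/(-1224 - 4649) = (15 + sqrt(95))/(-5873) = (15 + sqrt(95))*(-1/5873) = -15/5873 - sqrt(95)/5873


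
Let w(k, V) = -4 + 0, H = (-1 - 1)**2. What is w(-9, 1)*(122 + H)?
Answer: -504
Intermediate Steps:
H = 4 (H = (-2)**2 = 4)
w(k, V) = -4
w(-9, 1)*(122 + H) = -4*(122 + 4) = -4*126 = -504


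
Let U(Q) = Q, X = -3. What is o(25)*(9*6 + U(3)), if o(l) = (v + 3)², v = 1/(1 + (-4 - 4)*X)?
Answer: 329232/625 ≈ 526.77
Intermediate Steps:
v = 1/25 (v = 1/(1 + (-4 - 4)*(-3)) = 1/(1 - 8*(-3)) = 1/(1 + 24) = 1/25 ≈ 0.040000)
o(l) = 5776/625 (o(l) = (1/25 + 3)² = (76/25)² = 5776/625)
o(25)*(9*6 + U(3)) = 5776*(9*6 + 3)/625 = 5776*(54 + 3)/625 = (5776/625)*57 = 329232/625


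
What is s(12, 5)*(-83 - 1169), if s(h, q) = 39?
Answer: -48828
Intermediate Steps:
s(12, 5)*(-83 - 1169) = 39*(-83 - 1169) = 39*(-1252) = -48828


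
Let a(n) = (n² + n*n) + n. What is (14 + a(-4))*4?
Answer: 168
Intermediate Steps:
a(n) = n + 2*n² (a(n) = (n² + n²) + n = 2*n² + n = n + 2*n²)
(14 + a(-4))*4 = (14 - 4*(1 + 2*(-4)))*4 = (14 - 4*(1 - 8))*4 = (14 - 4*(-7))*4 = (14 + 28)*4 = 42*4 = 168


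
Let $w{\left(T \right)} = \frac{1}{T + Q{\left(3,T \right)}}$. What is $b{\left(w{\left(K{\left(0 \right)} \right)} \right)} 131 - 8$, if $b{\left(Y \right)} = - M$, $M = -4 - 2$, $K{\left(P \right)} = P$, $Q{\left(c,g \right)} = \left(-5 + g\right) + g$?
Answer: $778$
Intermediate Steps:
$Q{\left(c,g \right)} = -5 + 2 g$
$w{\left(T \right)} = \frac{1}{-5 + 3 T}$ ($w{\left(T \right)} = \frac{1}{T + \left(-5 + 2 T\right)} = \frac{1}{-5 + 3 T}$)
$M = -6$
$b{\left(Y \right)} = 6$ ($b{\left(Y \right)} = \left(-1\right) \left(-6\right) = 6$)
$b{\left(w{\left(K{\left(0 \right)} \right)} \right)} 131 - 8 = 6 \cdot 131 - 8 = 786 - 8 = 778$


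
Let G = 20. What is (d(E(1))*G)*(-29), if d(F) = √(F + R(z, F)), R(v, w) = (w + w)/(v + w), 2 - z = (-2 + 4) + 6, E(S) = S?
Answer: -116*√15 ≈ -449.27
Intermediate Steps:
z = -6 (z = 2 - ((-2 + 4) + 6) = 2 - (2 + 6) = 2 - 1*8 = 2 - 8 = -6)
R(v, w) = 2*w/(v + w) (R(v, w) = (2*w)/(v + w) = 2*w/(v + w))
d(F) = √(F + 2*F/(-6 + F))
(d(E(1))*G)*(-29) = (√(1*(-4 + 1)/(-6 + 1))*20)*(-29) = (√(1*(-3)/(-5))*20)*(-29) = (√(1*(-⅕)*(-3))*20)*(-29) = (√(⅗)*20)*(-29) = ((√15/5)*20)*(-29) = (4*√15)*(-29) = -116*√15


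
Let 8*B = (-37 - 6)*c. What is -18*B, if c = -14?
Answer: -2709/2 ≈ -1354.5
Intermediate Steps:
B = 301/4 (B = ((-37 - 6)*(-14))/8 = (-43*(-14))/8 = (⅛)*602 = 301/4 ≈ 75.250)
-18*B = -18*301/4 = -2709/2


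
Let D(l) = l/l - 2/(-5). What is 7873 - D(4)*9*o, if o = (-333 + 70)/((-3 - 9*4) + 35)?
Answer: 140891/20 ≈ 7044.5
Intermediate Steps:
D(l) = 7/5 (D(l) = 1 - 2*(-⅕) = 1 + ⅖ = 7/5)
o = 263/4 (o = -263/((-3 - 36) + 35) = -263/(-39 + 35) = -263/(-4) = -263*(-¼) = 263/4 ≈ 65.750)
7873 - D(4)*9*o = 7873 - (7/5)*9*263/4 = 7873 - 63*263/(5*4) = 7873 - 1*16569/20 = 7873 - 16569/20 = 140891/20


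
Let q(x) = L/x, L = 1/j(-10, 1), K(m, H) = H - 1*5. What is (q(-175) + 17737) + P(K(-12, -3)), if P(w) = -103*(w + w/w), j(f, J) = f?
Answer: 32301501/1750 ≈ 18458.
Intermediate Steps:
K(m, H) = -5 + H (K(m, H) = H - 5 = -5 + H)
L = -⅒ (L = 1/(-10) = -⅒ ≈ -0.10000)
P(w) = -103 - 103*w (P(w) = -103*(w + 1) = -103*(1 + w) = -103 - 103*w)
q(x) = -1/(10*x)
(q(-175) + 17737) + P(K(-12, -3)) = (-⅒/(-175) + 17737) + (-103 - 103*(-5 - 3)) = (-⅒*(-1/175) + 17737) + (-103 - 103*(-8)) = (1/1750 + 17737) + (-103 + 824) = 31039751/1750 + 721 = 32301501/1750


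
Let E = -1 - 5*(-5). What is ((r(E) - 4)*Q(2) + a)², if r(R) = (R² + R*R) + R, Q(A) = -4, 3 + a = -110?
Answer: 23049601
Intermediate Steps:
a = -113 (a = -3 - 110 = -113)
E = 24 (E = -1 + 25 = 24)
r(R) = R + 2*R² (r(R) = (R² + R²) + R = 2*R² + R = R + 2*R²)
((r(E) - 4)*Q(2) + a)² = ((24*(1 + 2*24) - 4)*(-4) - 113)² = ((24*(1 + 48) - 4)*(-4) - 113)² = ((24*49 - 4)*(-4) - 113)² = ((1176 - 4)*(-4) - 113)² = (1172*(-4) - 113)² = (-4688 - 113)² = (-4801)² = 23049601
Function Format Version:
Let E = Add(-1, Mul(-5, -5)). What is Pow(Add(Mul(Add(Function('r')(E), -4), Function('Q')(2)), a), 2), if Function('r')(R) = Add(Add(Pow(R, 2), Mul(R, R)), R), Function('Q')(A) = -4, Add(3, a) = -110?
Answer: 23049601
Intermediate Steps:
a = -113 (a = Add(-3, -110) = -113)
E = 24 (E = Add(-1, 25) = 24)
Function('r')(R) = Add(R, Mul(2, Pow(R, 2))) (Function('r')(R) = Add(Add(Pow(R, 2), Pow(R, 2)), R) = Add(Mul(2, Pow(R, 2)), R) = Add(R, Mul(2, Pow(R, 2))))
Pow(Add(Mul(Add(Function('r')(E), -4), Function('Q')(2)), a), 2) = Pow(Add(Mul(Add(Mul(24, Add(1, Mul(2, 24))), -4), -4), -113), 2) = Pow(Add(Mul(Add(Mul(24, Add(1, 48)), -4), -4), -113), 2) = Pow(Add(Mul(Add(Mul(24, 49), -4), -4), -113), 2) = Pow(Add(Mul(Add(1176, -4), -4), -113), 2) = Pow(Add(Mul(1172, -4), -113), 2) = Pow(Add(-4688, -113), 2) = Pow(-4801, 2) = 23049601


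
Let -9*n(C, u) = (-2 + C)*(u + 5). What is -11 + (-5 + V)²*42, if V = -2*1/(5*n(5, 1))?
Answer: 23917/25 ≈ 956.68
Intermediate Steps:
n(C, u) = -(-2 + C)*(5 + u)/9 (n(C, u) = -(-2 + C)*(u + 5)/9 = -(-2 + C)*(5 + u)/9)
V = ⅕ (V = -2*1/(5*(10/9 - 5/9*5 + (2/9)*1 - ⅑*5*1)) = -2*1/(5*(10/9 - 25/9 + 2/9 - 5/9)) = -2/(5*(-2)) = -2/(-10) = -2*(-⅒) = ⅕ ≈ 0.20000)
-11 + (-5 + V)²*42 = -11 + (-5 + ⅕)²*42 = -11 + (-24/5)²*42 = -11 + (576/25)*42 = -11 + 24192/25 = 23917/25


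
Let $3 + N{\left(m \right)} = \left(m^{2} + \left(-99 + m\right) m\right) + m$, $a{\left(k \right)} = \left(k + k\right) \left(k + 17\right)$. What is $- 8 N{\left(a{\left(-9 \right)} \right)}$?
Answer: $-444648$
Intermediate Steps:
$a{\left(k \right)} = 2 k \left(17 + k\right)$
$N{\left(m \right)} = -3 + m + m^{2} + m \left(-99 + m\right)$ ($N{\left(m \right)} = -3 + \left(\left(m^{2} + \left(-99 + m\right) m\right) + m\right) = -3 + \left(\left(m^{2} + m \left(-99 + m\right)\right) + m\right) = -3 + \left(m + m^{2} + m \left(-99 + m\right)\right) = -3 + m + m^{2} + m \left(-99 + m\right)$)
$- 8 N{\left(a{\left(-9 \right)} \right)} = - 8 \left(-3 - 98 \cdot 2 \left(-9\right) \left(17 - 9\right) + 2 \left(2 \left(-9\right) \left(17 - 9\right)\right)^{2}\right) = - 8 \left(-3 - 98 \cdot 2 \left(-9\right) 8 + 2 \left(2 \left(-9\right) 8\right)^{2}\right) = - 8 \left(-3 - -14112 + 2 \left(-144\right)^{2}\right) = - 8 \left(-3 + 14112 + 2 \cdot 20736\right) = - 8 \left(-3 + 14112 + 41472\right) = \left(-8\right) 55581 = -444648$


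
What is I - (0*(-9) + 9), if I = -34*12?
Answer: -417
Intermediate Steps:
I = -408
I - (0*(-9) + 9) = -408 - (0*(-9) + 9) = -408 - (0 + 9) = -408 - 1*9 = -408 - 9 = -417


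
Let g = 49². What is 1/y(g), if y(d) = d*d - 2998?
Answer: 1/5761803 ≈ 1.7356e-7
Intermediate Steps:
g = 2401
y(d) = -2998 + d² (y(d) = d² - 2998 = -2998 + d²)
1/y(g) = 1/(-2998 + 2401²) = 1/(-2998 + 5764801) = 1/5761803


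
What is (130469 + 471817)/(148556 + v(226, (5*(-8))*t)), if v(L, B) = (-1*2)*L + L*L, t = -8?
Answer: 301143/99590 ≈ 3.0238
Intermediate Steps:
v(L, B) = L**2 - 2*L (v(L, B) = -2*L + L**2 = L**2 - 2*L)
(130469 + 471817)/(148556 + v(226, (5*(-8))*t)) = (130469 + 471817)/(148556 + 226*(-2 + 226)) = 602286/(148556 + 226*224) = 602286/(148556 + 50624) = 602286/199180 = 602286*(1/199180) = 301143/99590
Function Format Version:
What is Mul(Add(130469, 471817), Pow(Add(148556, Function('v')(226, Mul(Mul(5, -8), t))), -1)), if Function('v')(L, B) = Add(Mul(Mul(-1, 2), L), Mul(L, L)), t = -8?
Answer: Rational(301143, 99590) ≈ 3.0238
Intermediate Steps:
Function('v')(L, B) = Add(Pow(L, 2), Mul(-2, L)) (Function('v')(L, B) = Add(Mul(-2, L), Pow(L, 2)) = Add(Pow(L, 2), Mul(-2, L)))
Mul(Add(130469, 471817), Pow(Add(148556, Function('v')(226, Mul(Mul(5, -8), t))), -1)) = Mul(Add(130469, 471817), Pow(Add(148556, Mul(226, Add(-2, 226))), -1)) = Mul(602286, Pow(Add(148556, Mul(226, 224)), -1)) = Mul(602286, Pow(Add(148556, 50624), -1)) = Mul(602286, Pow(199180, -1)) = Mul(602286, Rational(1, 199180)) = Rational(301143, 99590)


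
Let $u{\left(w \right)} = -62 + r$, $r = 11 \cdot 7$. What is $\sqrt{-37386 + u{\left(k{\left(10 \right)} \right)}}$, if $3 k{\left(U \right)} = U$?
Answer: $i \sqrt{37371} \approx 193.32 i$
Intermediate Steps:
$r = 77$
$k{\left(U \right)} = \frac{U}{3}$
$u{\left(w \right)} = 15$ ($u{\left(w \right)} = -62 + 77 = 15$)
$\sqrt{-37386 + u{\left(k{\left(10 \right)} \right)}} = \sqrt{-37386 + 15} = \sqrt{-37371} = i \sqrt{37371}$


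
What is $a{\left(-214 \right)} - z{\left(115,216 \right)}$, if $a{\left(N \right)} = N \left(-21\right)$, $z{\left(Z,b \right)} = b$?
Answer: $4278$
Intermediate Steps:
$a{\left(N \right)} = - 21 N$
$a{\left(-214 \right)} - z{\left(115,216 \right)} = \left(-21\right) \left(-214\right) - 216 = 4494 - 216 = 4278$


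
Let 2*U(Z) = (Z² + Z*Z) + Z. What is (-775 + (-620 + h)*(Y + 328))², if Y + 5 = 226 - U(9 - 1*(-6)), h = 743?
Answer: 5823063481/4 ≈ 1.4558e+9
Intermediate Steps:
U(Z) = Z² + Z/2 (U(Z) = ((Z² + Z*Z) + Z)/2 = ((Z² + Z²) + Z)/2 = (2*Z² + Z)/2 = (Z + 2*Z²)/2 = Z² + Z/2)
Y = -23/2 (Y = -5 + (226 - (9 - 1*(-6))*(½ + (9 - 1*(-6)))) = -5 + (226 - (9 + 6)*(½ + (9 + 6))) = -5 + (226 - 15*(½ + 15)) = -5 + (226 - 15*31/2) = -5 + (226 - 1*465/2) = -5 + (226 - 465/2) = -5 - 13/2 = -23/2 ≈ -11.500)
(-775 + (-620 + h)*(Y + 328))² = (-775 + (-620 + 743)*(-23/2 + 328))² = (-775 + 123*(633/2))² = (-775 + 77859/2)² = (76309/2)² = 5823063481/4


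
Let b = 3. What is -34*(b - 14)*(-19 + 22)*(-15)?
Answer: -16830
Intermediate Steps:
-34*(b - 14)*(-19 + 22)*(-15) = -34*(3 - 14)*(-19 + 22)*(-15) = -(-374)*3*(-15) = -34*(-33)*(-15) = 1122*(-15) = -16830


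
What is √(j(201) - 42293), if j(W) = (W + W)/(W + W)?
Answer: 2*I*√10573 ≈ 205.65*I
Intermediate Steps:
j(W) = 1 (j(W) = (2*W)/((2*W)) = (2*W)*(1/(2*W)) = 1)
√(j(201) - 42293) = √(1 - 42293) = √(-42292) = 2*I*√10573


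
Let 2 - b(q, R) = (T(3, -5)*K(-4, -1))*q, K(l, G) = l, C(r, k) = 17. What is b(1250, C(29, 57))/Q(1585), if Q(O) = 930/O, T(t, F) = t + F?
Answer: -1584683/93 ≈ -17040.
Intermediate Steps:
T(t, F) = F + t
b(q, R) = 2 - 8*q (b(q, R) = 2 - (-5 + 3)*(-4)*q = 2 - (-2*(-4))*q = 2 - 8*q)
b(1250, C(29, 57))/Q(1585) = (2 - 8*1250)/((930/1585)) = (2 - 10000)/((930*(1/1585))) = -9998/186/317 = -9998*317/186 = -1584683/93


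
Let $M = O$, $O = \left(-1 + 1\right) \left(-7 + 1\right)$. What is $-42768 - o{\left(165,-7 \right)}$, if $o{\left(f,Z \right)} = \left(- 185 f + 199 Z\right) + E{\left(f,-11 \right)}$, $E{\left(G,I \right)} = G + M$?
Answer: $-11015$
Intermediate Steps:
$O = 0$ ($O = 0 \left(-6\right) = 0$)
$M = 0$
$E{\left(G,I \right)} = G$ ($E{\left(G,I \right)} = G + 0 = G$)
$o{\left(f,Z \right)} = - 184 f + 199 Z$ ($o{\left(f,Z \right)} = \left(- 185 f + 199 Z\right) + f = - 184 f + 199 Z$)
$-42768 - o{\left(165,-7 \right)} = -42768 - \left(\left(-184\right) 165 + 199 \left(-7\right)\right) = -42768 - \left(-30360 - 1393\right) = -42768 - -31753 = -42768 + 31753 = -11015$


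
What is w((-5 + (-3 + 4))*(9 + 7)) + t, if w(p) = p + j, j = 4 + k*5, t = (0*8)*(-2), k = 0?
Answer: -60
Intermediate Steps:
t = 0 (t = 0*(-2) = 0)
j = 4 (j = 4 + 0*5 = 4 + 0 = 4)
w(p) = 4 + p (w(p) = p + 4 = 4 + p)
w((-5 + (-3 + 4))*(9 + 7)) + t = (4 + (-5 + (-3 + 4))*(9 + 7)) + 0 = (4 + (-5 + 1)*16) + 0 = (4 - 4*16) + 0 = (4 - 64) + 0 = -60 + 0 = -60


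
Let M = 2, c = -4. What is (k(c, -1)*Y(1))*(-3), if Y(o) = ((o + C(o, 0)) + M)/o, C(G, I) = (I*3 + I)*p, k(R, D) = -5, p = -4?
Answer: 45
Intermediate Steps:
C(G, I) = -16*I (C(G, I) = (I*3 + I)*(-4) = (3*I + I)*(-4) = (4*I)*(-4) = -16*I)
Y(o) = (2 + o)/o (Y(o) = ((o - 16*0) + 2)/o = ((o + 0) + 2)/o = (o + 2)/o = (2 + o)/o)
(k(c, -1)*Y(1))*(-3) = -5*(2 + 1)/1*(-3) = -5*3*(-3) = -15*(-3) = 45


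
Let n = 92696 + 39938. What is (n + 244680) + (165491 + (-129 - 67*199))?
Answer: 529343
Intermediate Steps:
n = 132634
(n + 244680) + (165491 + (-129 - 67*199)) = (132634 + 244680) + (165491 + (-129 - 67*199)) = 377314 + (165491 + (-129 - 13333)) = 377314 + (165491 - 13462) = 377314 + 152029 = 529343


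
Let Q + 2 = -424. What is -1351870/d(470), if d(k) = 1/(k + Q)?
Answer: -59482280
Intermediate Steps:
Q = -426 (Q = -2 - 424 = -426)
d(k) = 1/(-426 + k) (d(k) = 1/(k - 426) = 1/(-426 + k))
-1351870/d(470) = -1351870/(1/(-426 + 470)) = -1351870/(1/44) = -1351870/1/44 = -1351870*44 = -59482280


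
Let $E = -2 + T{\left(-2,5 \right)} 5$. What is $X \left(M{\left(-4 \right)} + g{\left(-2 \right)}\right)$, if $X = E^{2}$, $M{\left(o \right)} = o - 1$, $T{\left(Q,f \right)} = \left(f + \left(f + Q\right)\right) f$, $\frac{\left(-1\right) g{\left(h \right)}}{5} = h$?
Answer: $196020$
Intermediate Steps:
$g{\left(h \right)} = - 5 h$
$T{\left(Q,f \right)} = f \left(Q + 2 f\right)$ ($T{\left(Q,f \right)} = \left(f + \left(Q + f\right)\right) f = \left(Q + 2 f\right) f = f \left(Q + 2 f\right)$)
$M{\left(o \right)} = -1 + o$ ($M{\left(o \right)} = o - 1 = -1 + o$)
$E = 198$ ($E = -2 + 5 \left(-2 + 2 \cdot 5\right) 5 = -2 + 5 \left(-2 + 10\right) 5 = -2 + 5 \cdot 8 \cdot 5 = -2 + 40 \cdot 5 = -2 + 200 = 198$)
$X = 39204$ ($X = 198^{2} = 39204$)
$X \left(M{\left(-4 \right)} + g{\left(-2 \right)}\right) = 39204 \left(\left(-1 - 4\right) - -10\right) = 39204 \left(-5 + 10\right) = 39204 \cdot 5 = 196020$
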